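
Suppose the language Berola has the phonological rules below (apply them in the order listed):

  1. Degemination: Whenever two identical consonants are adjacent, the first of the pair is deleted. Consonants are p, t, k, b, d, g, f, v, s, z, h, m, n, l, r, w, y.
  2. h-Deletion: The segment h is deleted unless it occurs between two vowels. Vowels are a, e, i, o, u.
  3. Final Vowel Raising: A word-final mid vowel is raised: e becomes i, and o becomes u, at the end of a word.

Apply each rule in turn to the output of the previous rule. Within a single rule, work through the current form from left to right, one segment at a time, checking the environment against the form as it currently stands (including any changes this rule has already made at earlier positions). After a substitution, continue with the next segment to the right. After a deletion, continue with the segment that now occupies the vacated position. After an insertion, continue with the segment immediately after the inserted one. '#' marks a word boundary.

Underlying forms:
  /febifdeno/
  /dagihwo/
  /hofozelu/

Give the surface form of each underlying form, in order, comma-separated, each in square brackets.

[febifdenu], [dagiwu], [ofozelu]

/febifdeno/:
  1 Degemination: no change — [febifdeno]
  2 h-Deletion: no change — [febifdeno]
  3 Final Vowel Raising: [febifdeno] → [febifdenu]
/dagihwo/:
  1 Degemination: no change — [dagihwo]
  2 h-Deletion: [dagihwo] → [dagiwo]
  3 Final Vowel Raising: [dagiwo] → [dagiwu]
/hofozelu/:
  1 Degemination: no change — [hofozelu]
  2 h-Deletion: [hofozelu] → [ofozelu]
  3 Final Vowel Raising: no change — [ofozelu]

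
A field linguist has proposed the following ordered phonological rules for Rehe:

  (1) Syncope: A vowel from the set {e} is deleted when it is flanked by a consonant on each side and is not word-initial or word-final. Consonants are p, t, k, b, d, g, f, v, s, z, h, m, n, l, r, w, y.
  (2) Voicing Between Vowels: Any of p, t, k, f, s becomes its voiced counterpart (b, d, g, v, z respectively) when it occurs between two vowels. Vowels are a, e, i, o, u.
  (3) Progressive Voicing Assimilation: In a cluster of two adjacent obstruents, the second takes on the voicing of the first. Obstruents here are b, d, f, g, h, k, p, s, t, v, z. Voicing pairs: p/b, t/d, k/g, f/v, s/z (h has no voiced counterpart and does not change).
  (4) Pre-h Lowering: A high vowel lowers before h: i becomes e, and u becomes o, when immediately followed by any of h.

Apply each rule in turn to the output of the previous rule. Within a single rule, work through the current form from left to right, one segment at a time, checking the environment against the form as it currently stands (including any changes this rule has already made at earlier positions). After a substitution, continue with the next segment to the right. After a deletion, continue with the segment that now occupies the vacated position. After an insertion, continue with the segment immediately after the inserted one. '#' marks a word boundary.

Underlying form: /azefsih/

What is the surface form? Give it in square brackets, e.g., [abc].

[azvzeh]

(1) Syncope: [azefsih] → [azfsih]
(2) Voicing Between Vowels: no change — [azfsih]
(3) Progressive Voicing Assimilation: [azfsih] → [azvzih]
(4) Pre-h Lowering: [azvzih] → [azvzeh]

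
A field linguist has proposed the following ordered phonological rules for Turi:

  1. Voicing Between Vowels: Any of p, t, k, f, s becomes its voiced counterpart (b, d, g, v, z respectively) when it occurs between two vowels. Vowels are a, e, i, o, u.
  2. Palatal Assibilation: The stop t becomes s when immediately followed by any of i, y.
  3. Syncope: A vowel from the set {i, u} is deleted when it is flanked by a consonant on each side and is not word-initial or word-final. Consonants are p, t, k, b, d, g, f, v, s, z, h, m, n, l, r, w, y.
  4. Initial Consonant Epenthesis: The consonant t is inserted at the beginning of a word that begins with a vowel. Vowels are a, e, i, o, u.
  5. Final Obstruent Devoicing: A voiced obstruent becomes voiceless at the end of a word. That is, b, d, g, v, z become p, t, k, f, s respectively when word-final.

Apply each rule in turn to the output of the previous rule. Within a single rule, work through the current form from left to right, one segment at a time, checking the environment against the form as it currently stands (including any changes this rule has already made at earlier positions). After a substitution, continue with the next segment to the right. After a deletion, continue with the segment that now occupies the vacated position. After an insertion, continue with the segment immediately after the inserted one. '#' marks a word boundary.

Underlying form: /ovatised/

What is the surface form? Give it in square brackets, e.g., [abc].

1 Voicing Between Vowels: [ovatised] → [ovadized]
2 Palatal Assibilation: no change — [ovadized]
3 Syncope: [ovadized] → [ovadzed]
4 Initial Consonant Epenthesis: [ovadzed] → [tovadzed]
5 Final Obstruent Devoicing: [tovadzed] → [tovadzet]

[tovadzet]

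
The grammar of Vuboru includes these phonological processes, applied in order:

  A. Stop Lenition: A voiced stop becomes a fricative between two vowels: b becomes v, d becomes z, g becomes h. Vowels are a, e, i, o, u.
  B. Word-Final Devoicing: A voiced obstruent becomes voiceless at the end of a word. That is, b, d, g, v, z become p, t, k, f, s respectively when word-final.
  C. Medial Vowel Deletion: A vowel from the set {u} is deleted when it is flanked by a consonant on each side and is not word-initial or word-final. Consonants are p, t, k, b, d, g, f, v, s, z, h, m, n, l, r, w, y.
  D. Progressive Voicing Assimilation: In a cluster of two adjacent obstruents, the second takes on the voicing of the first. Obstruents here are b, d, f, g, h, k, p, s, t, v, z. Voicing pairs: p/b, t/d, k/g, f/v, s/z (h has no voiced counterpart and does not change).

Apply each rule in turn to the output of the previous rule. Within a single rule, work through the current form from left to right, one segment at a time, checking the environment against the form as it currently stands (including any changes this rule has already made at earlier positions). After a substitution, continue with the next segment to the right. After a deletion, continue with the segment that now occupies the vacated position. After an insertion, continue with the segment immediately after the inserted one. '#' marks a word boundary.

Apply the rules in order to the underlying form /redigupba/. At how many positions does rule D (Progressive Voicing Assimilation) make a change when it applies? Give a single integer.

A Stop Lenition: [redigupba] → [rezihupba]
B Word-Final Devoicing: no change — [rezihupba]
C Medial Vowel Deletion: [rezihupba] → [rezihpba]
D Progressive Voicing Assimilation: [rezihpba] → [rezihppa]
Rule D changed 1 position(s).

1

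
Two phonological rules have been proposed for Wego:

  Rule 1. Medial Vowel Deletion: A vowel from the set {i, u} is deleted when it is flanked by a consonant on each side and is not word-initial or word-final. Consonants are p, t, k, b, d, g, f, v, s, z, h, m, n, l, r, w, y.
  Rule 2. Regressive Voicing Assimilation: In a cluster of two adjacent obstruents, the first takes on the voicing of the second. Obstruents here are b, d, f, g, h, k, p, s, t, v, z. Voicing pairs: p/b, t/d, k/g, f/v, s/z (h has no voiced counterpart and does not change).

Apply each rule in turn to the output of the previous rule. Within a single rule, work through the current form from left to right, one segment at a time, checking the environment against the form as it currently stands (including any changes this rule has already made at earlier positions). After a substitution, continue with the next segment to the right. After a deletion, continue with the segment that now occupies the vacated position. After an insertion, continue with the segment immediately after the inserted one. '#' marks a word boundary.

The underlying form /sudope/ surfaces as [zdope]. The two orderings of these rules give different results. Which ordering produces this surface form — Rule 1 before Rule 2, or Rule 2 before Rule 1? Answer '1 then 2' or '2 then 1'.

Order 1 then 2:
  1 Medial Vowel Deletion: [sudope] → [sdope]
  2 Regressive Voicing Assimilation: [sdope] → [zdope]
  result: [zdope]
Order 2 then 1:
  2 Regressive Voicing Assimilation: no change — [sudope]
  1 Medial Vowel Deletion: [sudope] → [sdope]
  result: [sdope]

1 then 2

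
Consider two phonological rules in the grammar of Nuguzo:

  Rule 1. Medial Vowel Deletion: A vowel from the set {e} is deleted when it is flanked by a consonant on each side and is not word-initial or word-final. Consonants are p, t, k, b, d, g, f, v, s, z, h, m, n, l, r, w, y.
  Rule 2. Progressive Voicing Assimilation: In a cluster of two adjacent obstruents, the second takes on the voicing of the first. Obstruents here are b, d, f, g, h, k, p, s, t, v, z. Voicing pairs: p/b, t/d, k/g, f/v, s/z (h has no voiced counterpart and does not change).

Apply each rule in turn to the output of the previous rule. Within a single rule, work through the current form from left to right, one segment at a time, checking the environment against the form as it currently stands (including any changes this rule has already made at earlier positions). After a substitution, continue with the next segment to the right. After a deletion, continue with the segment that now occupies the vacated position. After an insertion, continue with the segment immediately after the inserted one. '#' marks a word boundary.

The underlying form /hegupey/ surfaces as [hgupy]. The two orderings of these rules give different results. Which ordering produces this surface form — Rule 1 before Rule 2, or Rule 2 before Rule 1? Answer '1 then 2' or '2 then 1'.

Order 1 then 2:
  1 Medial Vowel Deletion: [hegupey] → [hgupy]
  2 Progressive Voicing Assimilation: [hgupy] → [hkupy]
  result: [hkupy]
Order 2 then 1:
  2 Progressive Voicing Assimilation: no change — [hegupey]
  1 Medial Vowel Deletion: [hegupey] → [hgupy]
  result: [hgupy]

2 then 1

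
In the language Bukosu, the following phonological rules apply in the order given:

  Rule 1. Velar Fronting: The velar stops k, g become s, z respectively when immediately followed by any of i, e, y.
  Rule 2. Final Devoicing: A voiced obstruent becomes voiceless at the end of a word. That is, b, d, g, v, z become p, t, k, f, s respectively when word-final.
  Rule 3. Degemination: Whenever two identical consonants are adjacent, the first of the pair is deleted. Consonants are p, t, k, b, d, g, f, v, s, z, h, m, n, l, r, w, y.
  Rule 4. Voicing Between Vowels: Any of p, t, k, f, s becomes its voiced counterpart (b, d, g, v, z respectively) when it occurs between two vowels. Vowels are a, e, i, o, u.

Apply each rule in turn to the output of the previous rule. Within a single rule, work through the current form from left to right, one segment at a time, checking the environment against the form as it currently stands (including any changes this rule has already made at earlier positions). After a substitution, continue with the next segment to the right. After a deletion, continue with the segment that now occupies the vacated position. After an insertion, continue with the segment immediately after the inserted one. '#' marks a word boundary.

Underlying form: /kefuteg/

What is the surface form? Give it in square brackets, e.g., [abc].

[sevudek]

Rule 1 Velar Fronting: [kefuteg] → [sefuteg]
Rule 2 Final Devoicing: [sefuteg] → [sefutek]
Rule 3 Degemination: no change — [sefutek]
Rule 4 Voicing Between Vowels: [sefutek] → [sevudek]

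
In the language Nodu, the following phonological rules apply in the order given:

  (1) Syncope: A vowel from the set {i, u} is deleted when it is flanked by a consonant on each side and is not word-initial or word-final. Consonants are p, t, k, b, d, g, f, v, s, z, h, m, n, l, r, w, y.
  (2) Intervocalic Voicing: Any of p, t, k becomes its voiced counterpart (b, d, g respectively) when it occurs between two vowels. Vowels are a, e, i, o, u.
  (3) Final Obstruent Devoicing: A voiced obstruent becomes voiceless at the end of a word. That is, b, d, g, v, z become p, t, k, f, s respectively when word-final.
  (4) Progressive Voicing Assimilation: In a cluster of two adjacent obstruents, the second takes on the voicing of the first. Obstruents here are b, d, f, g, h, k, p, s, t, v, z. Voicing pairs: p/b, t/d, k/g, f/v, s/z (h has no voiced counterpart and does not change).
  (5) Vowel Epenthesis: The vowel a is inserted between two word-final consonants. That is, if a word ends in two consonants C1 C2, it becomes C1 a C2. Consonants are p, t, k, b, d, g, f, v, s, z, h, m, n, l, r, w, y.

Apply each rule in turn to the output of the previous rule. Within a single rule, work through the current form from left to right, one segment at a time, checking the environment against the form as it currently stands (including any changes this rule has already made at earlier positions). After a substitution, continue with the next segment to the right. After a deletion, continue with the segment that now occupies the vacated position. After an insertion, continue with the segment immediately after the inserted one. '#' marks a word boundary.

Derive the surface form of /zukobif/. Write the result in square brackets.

(1) Syncope: [zukobif] → [zkobf]
(2) Intervocalic Voicing: no change — [zkobf]
(3) Final Obstruent Devoicing: no change — [zkobf]
(4) Progressive Voicing Assimilation: [zkobf] → [zgobv]
(5) Vowel Epenthesis: [zgobv] → [zgobav]

[zgobav]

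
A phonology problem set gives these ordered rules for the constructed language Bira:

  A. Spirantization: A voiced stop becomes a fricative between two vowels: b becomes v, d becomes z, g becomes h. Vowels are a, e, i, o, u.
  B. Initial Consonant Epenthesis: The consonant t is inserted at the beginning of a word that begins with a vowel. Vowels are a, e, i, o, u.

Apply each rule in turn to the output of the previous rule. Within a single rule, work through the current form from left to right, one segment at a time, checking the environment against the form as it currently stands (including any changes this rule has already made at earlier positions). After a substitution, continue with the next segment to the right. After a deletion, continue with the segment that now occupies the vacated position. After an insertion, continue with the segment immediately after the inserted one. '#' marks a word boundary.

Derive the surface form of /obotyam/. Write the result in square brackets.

[tovotyam]

A Spirantization: [obotyam] → [ovotyam]
B Initial Consonant Epenthesis: [ovotyam] → [tovotyam]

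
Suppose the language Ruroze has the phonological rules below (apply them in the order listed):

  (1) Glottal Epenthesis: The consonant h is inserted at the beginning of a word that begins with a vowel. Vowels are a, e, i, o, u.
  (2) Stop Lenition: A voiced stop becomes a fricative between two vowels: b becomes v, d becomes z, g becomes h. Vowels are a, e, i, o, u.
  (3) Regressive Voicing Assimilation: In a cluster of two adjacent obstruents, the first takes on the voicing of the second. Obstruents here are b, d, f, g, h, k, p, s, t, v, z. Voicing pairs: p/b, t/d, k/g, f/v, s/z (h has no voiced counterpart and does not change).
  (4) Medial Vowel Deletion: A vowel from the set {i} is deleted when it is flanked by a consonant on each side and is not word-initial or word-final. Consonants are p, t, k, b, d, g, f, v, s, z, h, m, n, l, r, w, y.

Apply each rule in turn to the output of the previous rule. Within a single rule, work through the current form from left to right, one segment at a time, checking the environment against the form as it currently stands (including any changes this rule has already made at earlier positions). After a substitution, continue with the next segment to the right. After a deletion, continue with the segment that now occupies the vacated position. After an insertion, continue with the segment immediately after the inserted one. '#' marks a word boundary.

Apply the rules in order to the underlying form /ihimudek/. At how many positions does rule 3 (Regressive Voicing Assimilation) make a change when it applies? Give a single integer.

(1) Glottal Epenthesis: [ihimudek] → [hihimudek]
(2) Stop Lenition: [hihimudek] → [hihimuzek]
(3) Regressive Voicing Assimilation: no change — [hihimuzek]
(4) Medial Vowel Deletion: [hihimuzek] → [hhmuzek]
Rule 3 changed 0 position(s).

0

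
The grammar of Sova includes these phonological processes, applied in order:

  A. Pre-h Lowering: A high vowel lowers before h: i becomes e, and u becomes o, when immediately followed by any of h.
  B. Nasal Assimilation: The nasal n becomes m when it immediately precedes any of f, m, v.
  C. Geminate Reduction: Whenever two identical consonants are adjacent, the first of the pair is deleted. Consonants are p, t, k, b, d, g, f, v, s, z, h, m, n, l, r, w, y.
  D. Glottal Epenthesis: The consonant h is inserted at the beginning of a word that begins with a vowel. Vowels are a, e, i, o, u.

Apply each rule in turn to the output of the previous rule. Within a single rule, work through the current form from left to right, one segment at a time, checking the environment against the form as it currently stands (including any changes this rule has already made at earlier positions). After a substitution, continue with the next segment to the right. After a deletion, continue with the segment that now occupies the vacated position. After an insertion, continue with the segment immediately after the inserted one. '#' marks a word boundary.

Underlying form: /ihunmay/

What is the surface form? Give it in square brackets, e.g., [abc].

[hehumay]

A Pre-h Lowering: [ihunmay] → [ehunmay]
B Nasal Assimilation: [ehunmay] → [ehummay]
C Geminate Reduction: [ehummay] → [ehumay]
D Glottal Epenthesis: [ehumay] → [hehumay]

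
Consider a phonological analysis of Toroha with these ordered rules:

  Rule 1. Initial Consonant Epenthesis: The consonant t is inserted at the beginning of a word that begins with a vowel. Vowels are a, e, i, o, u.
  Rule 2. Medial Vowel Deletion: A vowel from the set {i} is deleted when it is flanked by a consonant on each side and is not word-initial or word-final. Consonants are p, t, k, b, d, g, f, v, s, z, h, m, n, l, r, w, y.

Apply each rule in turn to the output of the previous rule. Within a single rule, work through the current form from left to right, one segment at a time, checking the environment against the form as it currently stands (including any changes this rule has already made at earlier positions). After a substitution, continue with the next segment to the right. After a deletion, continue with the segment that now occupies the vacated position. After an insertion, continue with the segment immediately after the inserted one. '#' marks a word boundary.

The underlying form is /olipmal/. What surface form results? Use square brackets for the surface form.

[tolpmal]

Rule 1 Initial Consonant Epenthesis: [olipmal] → [tolipmal]
Rule 2 Medial Vowel Deletion: [tolipmal] → [tolpmal]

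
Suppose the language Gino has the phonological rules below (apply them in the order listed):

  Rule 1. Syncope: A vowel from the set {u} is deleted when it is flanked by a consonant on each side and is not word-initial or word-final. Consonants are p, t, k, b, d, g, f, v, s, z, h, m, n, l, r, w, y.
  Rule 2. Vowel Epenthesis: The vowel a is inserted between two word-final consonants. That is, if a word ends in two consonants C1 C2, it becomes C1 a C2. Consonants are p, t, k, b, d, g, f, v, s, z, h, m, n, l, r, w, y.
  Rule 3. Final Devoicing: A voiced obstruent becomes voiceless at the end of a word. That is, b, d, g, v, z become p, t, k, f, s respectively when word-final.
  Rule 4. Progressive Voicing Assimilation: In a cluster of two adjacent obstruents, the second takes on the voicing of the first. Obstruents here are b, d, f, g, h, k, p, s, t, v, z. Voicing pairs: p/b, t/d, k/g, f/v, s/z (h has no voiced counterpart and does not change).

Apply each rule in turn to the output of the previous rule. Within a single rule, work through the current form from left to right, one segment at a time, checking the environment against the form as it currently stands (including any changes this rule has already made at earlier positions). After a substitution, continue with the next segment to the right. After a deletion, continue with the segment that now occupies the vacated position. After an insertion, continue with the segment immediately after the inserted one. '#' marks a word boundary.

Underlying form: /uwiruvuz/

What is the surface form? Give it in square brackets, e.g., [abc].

[uwirvas]

Rule 1 Syncope: [uwiruvuz] → [uwirvz]
Rule 2 Vowel Epenthesis: [uwirvz] → [uwirvaz]
Rule 3 Final Devoicing: [uwirvaz] → [uwirvas]
Rule 4 Progressive Voicing Assimilation: no change — [uwirvas]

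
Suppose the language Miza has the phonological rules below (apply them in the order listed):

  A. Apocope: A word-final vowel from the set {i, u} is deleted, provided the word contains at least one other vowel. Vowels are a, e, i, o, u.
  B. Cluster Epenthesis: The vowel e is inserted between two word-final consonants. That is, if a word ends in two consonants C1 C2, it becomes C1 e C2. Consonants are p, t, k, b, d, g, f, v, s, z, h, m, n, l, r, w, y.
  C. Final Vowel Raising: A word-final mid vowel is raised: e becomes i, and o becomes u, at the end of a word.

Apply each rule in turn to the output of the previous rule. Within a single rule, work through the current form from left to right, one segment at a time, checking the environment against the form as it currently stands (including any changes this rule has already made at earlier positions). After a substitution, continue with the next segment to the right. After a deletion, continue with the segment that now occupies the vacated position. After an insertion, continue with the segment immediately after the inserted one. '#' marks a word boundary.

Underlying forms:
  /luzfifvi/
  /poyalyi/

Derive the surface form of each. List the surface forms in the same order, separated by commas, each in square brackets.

/luzfifvi/:
  A Apocope: [luzfifvi] → [luzfifv]
  B Cluster Epenthesis: [luzfifv] → [luzfifev]
  C Final Vowel Raising: no change — [luzfifev]
/poyalyi/:
  A Apocope: [poyalyi] → [poyaly]
  B Cluster Epenthesis: [poyaly] → [poyaley]
  C Final Vowel Raising: no change — [poyaley]

[luzfifev], [poyaley]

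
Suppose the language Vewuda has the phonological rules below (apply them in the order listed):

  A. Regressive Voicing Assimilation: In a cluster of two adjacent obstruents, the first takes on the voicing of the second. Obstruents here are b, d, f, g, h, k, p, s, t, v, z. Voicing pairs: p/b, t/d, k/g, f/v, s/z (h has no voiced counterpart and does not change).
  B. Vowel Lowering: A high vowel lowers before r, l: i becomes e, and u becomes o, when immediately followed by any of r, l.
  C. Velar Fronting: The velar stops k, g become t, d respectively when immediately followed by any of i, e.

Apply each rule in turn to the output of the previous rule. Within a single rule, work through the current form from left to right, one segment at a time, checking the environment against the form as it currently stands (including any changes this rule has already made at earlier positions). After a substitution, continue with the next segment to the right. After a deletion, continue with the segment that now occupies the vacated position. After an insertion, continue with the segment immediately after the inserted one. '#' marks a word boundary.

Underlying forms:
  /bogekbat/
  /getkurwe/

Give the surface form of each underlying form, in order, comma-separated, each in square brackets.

[bodegbat], [detkorwe]

/bogekbat/:
  A Regressive Voicing Assimilation: [bogekbat] → [bogegbat]
  B Vowel Lowering: no change — [bogegbat]
  C Velar Fronting: [bogegbat] → [bodegbat]
/getkurwe/:
  A Regressive Voicing Assimilation: no change — [getkurwe]
  B Vowel Lowering: [getkurwe] → [getkorwe]
  C Velar Fronting: [getkorwe] → [detkorwe]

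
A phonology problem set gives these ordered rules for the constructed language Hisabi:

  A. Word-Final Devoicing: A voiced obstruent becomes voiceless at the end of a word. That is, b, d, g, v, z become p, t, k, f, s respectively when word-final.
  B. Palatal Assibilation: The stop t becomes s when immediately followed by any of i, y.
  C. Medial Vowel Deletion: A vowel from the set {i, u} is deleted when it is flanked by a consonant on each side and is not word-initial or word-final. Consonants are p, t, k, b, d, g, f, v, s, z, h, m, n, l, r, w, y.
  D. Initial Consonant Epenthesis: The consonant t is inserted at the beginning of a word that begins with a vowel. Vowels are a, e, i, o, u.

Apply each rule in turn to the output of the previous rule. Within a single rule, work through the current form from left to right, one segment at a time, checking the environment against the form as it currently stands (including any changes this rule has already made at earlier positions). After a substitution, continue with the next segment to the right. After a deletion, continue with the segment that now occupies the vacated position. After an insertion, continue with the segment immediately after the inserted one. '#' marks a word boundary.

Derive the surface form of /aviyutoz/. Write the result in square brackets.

A Word-Final Devoicing: [aviyutoz] → [aviyutos]
B Palatal Assibilation: no change — [aviyutos]
C Medial Vowel Deletion: [aviyutos] → [avytos]
D Initial Consonant Epenthesis: [avytos] → [tavytos]

[tavytos]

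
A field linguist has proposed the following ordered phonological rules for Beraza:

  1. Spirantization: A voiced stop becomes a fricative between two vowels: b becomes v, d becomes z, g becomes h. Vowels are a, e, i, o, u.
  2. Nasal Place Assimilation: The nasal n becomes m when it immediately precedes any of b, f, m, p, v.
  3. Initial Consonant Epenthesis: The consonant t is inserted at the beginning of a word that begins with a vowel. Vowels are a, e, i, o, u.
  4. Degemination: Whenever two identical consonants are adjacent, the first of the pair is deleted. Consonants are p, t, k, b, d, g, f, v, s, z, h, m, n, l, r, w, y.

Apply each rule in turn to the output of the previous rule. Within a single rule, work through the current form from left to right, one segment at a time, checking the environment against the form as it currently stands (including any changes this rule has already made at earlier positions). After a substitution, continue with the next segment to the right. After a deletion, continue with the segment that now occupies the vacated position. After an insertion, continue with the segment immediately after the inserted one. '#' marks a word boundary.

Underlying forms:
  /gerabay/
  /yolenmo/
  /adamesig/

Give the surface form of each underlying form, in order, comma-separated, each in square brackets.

/gerabay/:
  1 Spirantization: [gerabay] → [geravay]
  2 Nasal Place Assimilation: no change — [geravay]
  3 Initial Consonant Epenthesis: no change — [geravay]
  4 Degemination: no change — [geravay]
/yolenmo/:
  1 Spirantization: no change — [yolenmo]
  2 Nasal Place Assimilation: [yolenmo] → [yolemmo]
  3 Initial Consonant Epenthesis: no change — [yolemmo]
  4 Degemination: [yolemmo] → [yolemo]
/adamesig/:
  1 Spirantization: [adamesig] → [azamesig]
  2 Nasal Place Assimilation: no change — [azamesig]
  3 Initial Consonant Epenthesis: [azamesig] → [tazamesig]
  4 Degemination: no change — [tazamesig]

[geravay], [yolemo], [tazamesig]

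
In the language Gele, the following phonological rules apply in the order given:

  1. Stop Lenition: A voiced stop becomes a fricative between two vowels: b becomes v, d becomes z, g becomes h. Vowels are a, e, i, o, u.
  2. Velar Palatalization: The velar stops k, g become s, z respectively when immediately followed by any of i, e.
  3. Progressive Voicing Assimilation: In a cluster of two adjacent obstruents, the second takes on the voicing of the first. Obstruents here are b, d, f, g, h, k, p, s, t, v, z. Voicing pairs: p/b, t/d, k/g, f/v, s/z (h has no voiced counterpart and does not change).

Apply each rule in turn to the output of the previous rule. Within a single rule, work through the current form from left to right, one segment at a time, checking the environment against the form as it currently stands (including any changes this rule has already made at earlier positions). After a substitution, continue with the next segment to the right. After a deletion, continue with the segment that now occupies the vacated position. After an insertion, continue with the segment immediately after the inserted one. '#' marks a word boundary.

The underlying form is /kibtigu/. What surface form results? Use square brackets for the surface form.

[sibdihu]

1 Stop Lenition: [kibtigu] → [kibtihu]
2 Velar Palatalization: [kibtihu] → [sibtihu]
3 Progressive Voicing Assimilation: [sibtihu] → [sibdihu]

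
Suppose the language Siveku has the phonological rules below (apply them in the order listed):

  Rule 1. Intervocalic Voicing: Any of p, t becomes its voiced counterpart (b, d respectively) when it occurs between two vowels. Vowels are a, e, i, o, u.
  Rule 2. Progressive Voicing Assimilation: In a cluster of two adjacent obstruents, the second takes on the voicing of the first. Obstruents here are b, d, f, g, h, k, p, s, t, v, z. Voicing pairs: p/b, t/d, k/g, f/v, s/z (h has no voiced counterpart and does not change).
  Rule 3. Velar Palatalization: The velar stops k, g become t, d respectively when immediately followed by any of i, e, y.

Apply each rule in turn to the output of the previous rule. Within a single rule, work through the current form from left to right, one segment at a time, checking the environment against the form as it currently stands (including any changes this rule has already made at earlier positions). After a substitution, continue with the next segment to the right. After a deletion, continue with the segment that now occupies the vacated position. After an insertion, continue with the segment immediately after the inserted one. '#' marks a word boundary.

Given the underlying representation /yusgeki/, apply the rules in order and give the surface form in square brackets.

Rule 1 Intervocalic Voicing: no change — [yusgeki]
Rule 2 Progressive Voicing Assimilation: [yusgeki] → [yuskeki]
Rule 3 Velar Palatalization: [yuskeki] → [yusteti]

[yusteti]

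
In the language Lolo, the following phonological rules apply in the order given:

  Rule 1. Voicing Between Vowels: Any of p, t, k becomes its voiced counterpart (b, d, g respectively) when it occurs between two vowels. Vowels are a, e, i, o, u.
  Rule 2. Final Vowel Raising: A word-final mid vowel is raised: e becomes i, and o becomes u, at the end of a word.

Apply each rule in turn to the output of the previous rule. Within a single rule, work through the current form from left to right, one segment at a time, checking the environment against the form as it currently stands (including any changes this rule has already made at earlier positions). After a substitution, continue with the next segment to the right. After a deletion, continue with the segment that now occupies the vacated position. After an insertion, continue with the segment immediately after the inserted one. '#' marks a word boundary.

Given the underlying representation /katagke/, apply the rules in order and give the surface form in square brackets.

[kadagki]

Rule 1 Voicing Between Vowels: [katagke] → [kadagke]
Rule 2 Final Vowel Raising: [kadagke] → [kadagki]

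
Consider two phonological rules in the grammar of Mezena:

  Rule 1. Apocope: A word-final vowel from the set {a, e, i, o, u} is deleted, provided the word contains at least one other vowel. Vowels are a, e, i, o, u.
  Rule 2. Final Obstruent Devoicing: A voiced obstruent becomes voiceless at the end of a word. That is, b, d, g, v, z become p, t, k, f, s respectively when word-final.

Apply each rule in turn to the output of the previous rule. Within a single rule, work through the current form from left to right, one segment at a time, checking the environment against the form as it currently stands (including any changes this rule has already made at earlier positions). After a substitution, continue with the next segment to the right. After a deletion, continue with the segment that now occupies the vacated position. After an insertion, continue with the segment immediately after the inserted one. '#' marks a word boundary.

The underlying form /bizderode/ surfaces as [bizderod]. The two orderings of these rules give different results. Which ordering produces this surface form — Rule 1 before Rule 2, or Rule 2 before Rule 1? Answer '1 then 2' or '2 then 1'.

2 then 1

Order 1 then 2:
  1 Apocope: [bizderode] → [bizderod]
  2 Final Obstruent Devoicing: [bizderod] → [bizderot]
  result: [bizderot]
Order 2 then 1:
  2 Final Obstruent Devoicing: no change — [bizderode]
  1 Apocope: [bizderode] → [bizderod]
  result: [bizderod]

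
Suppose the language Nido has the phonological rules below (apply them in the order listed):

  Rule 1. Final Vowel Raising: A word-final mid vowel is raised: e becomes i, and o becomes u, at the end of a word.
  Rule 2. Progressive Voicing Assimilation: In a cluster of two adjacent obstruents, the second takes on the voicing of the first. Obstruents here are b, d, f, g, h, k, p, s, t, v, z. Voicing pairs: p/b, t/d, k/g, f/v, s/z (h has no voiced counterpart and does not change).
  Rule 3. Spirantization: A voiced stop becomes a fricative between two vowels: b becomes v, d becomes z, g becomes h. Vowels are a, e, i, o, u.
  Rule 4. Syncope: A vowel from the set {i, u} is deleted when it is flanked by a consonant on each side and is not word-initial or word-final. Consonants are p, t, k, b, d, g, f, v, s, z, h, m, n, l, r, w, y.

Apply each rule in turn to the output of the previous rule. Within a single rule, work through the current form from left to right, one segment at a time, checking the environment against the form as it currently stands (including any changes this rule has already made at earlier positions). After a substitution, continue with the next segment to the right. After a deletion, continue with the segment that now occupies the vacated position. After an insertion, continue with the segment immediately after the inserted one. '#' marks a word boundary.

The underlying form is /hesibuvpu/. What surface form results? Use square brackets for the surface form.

Rule 1 Final Vowel Raising: no change — [hesibuvpu]
Rule 2 Progressive Voicing Assimilation: [hesibuvpu] → [hesibuvbu]
Rule 3 Spirantization: [hesibuvbu] → [hesivuvbu]
Rule 4 Syncope: [hesivuvbu] → [hesvvbu]

[hesvvbu]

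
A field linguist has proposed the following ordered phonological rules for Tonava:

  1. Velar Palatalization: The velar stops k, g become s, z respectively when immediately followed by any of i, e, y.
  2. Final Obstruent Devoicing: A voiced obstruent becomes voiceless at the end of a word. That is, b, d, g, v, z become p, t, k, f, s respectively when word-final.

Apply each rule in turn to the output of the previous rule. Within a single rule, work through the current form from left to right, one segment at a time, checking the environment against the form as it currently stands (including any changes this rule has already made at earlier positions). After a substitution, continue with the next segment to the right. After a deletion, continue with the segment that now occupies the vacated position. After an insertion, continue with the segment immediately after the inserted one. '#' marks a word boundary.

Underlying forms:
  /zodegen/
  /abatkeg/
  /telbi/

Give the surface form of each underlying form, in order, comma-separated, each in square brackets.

[zodezen], [abatsek], [telbi]

/zodegen/:
  1 Velar Palatalization: [zodegen] → [zodezen]
  2 Final Obstruent Devoicing: no change — [zodezen]
/abatkeg/:
  1 Velar Palatalization: [abatkeg] → [abatseg]
  2 Final Obstruent Devoicing: [abatseg] → [abatsek]
/telbi/:
  1 Velar Palatalization: no change — [telbi]
  2 Final Obstruent Devoicing: no change — [telbi]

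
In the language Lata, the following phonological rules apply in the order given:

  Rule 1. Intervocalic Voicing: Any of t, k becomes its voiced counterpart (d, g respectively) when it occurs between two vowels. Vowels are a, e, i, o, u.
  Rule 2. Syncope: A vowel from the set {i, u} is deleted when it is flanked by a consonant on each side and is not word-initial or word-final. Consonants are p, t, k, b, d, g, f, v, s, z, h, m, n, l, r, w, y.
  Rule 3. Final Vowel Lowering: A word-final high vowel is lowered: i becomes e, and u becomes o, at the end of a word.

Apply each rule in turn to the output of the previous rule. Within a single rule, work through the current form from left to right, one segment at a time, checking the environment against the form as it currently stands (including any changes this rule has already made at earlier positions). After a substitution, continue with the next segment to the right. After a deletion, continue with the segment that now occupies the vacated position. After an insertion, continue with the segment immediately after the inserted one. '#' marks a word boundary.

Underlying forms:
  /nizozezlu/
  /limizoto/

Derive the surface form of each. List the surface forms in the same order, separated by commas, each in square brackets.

/nizozezlu/:
  Rule 1 Intervocalic Voicing: no change — [nizozezlu]
  Rule 2 Syncope: [nizozezlu] → [nzozezlu]
  Rule 3 Final Vowel Lowering: [nzozezlu] → [nzozezlo]
/limizoto/:
  Rule 1 Intervocalic Voicing: [limizoto] → [limizodo]
  Rule 2 Syncope: [limizodo] → [lmzodo]
  Rule 3 Final Vowel Lowering: no change — [lmzodo]

[nzozezlo], [lmzodo]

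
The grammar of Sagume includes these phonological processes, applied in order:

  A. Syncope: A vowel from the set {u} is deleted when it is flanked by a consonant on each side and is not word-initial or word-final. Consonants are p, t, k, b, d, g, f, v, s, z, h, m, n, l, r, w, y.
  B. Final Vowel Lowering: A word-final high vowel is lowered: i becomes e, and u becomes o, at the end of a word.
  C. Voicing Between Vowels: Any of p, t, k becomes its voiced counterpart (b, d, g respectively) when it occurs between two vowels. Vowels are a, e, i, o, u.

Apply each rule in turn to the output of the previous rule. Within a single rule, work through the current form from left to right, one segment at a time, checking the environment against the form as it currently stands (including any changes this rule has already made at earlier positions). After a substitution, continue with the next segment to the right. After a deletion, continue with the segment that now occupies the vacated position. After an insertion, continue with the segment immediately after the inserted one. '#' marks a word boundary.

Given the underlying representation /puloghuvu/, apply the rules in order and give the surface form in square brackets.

[ploghvo]

A Syncope: [puloghuvu] → [ploghvu]
B Final Vowel Lowering: [ploghvu] → [ploghvo]
C Voicing Between Vowels: no change — [ploghvo]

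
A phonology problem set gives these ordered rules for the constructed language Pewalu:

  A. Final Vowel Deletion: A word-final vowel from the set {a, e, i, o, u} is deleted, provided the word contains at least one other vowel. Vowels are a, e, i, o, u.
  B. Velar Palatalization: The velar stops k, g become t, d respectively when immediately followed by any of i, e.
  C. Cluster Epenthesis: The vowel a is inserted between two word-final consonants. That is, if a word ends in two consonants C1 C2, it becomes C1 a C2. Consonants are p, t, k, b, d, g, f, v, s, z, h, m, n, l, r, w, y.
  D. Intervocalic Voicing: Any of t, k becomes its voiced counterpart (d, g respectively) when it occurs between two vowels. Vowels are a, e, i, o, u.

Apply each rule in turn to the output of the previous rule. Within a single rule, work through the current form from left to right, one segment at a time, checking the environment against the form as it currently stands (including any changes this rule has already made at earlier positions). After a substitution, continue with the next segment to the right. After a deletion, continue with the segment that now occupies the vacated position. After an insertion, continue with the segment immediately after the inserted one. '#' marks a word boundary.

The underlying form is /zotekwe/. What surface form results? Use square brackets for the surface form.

A Final Vowel Deletion: [zotekwe] → [zotekw]
B Velar Palatalization: no change — [zotekw]
C Cluster Epenthesis: [zotekw] → [zotekaw]
D Intervocalic Voicing: [zotekaw] → [zodegaw]

[zodegaw]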